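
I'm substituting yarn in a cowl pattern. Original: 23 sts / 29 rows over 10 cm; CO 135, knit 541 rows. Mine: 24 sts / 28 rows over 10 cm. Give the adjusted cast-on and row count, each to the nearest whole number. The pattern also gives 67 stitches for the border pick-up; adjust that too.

Stitches: 135 × 24/23 = 140.87 → 141.
Rows: 541 × 28/29 = 522.34 → 522.
border pick-up: 67 × 24/23 = 69.91 → 70.

Cast on 141 stitches; work 522 rows; border pick-up 70 stitches.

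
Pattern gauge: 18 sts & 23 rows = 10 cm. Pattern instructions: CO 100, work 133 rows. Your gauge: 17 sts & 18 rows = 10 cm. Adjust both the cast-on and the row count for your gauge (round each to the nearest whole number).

Cast on 94 stitches; work 104 rows.

Stitches: 100 × 17/18 = 94.44 → 94.
Rows: 133 × 18/23 = 104.09 → 104.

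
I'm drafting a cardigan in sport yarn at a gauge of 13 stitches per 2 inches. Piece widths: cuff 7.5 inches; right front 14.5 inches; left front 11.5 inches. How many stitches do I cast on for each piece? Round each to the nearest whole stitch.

Rate = 13/2 = 6.5 sts per in.
cuff: 7.5 × 6.5 = 48.75 → 49.
right front: 14.5 × 6.5 = 94.25 → 94.
left front: 11.5 × 6.5 = 74.75 → 75.

cuff 49; right front 94; left front 75.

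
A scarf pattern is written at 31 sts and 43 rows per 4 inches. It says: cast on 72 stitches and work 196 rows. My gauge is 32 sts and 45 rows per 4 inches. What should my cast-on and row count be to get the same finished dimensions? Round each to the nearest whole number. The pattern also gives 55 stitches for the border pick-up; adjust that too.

Stitches: 72 × 32/31 = 74.32 → 74.
Rows: 196 × 45/43 = 205.12 → 205.
border pick-up: 55 × 32/31 = 56.77 → 57.

Cast on 74 stitches; work 205 rows; border pick-up 57 stitches.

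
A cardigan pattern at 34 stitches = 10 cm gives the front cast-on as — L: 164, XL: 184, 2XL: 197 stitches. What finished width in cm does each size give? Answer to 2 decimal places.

34/10 = 3.4 sts per cm.
L: 164 / 3.4 = 48.235 → 48.24 cm.
XL: 184 / 3.4 = 54.118 → 54.12 cm.
2XL: 197 / 3.4 = 57.941 → 57.94 cm.

L 48.24 cm; XL 54.12 cm; 2XL 57.94 cm.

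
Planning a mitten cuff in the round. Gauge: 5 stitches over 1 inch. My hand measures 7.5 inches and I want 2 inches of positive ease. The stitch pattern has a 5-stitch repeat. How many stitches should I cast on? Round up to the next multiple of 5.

Cast on 50 stitches.

Finished = 7.5 + 2 = 9.5 inches.
5 / 1 = 5 sts/in.
9.5 × 5 = 47.50 sts.
Next multiple of 5: 50.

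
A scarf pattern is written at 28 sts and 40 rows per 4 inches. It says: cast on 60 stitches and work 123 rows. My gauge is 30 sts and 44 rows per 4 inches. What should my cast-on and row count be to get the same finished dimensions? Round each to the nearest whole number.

Stitches: 60 × 30/28 = 64.29 → 64.
Rows: 123 × 44/40 = 135.30 → 135.

Cast on 64 stitches; work 135 rows.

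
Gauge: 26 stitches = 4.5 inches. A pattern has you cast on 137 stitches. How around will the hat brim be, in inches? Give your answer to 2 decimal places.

26 stitches / 4.5 inch = 5.778 stitches per inch.
137 / 5.778 = 23.712 inches.

23.71 inches.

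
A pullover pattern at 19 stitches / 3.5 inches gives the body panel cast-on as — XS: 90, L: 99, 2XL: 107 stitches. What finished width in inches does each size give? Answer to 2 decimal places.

XS 16.58 inches; L 18.24 inches; 2XL 19.71 inches.

19/3.5 = 5.429 sts per in.
XS: 90 / 5.429 = 16.579 → 16.58 in.
L: 99 / 5.429 = 18.237 → 18.24 in.
2XL: 107 / 5.429 = 19.711 → 19.71 in.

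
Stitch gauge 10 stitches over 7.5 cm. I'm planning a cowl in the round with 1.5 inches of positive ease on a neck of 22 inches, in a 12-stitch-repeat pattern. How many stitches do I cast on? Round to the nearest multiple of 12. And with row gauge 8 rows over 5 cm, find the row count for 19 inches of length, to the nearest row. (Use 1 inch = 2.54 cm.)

Cast on 84 stitches; work 77 rows.

Finished = 22 + 1.5 = 23.5 inches.
23.5 inches × 2.54 = 59.69 cm.
10/7.5 = 1.333 sts per cm; 59.69 × 1.333 = 79.59 sts.
Nearest multiple of 12 → 84.
19 inches = 48.26 cm; × 1.6 = 77.22 → 77 rows.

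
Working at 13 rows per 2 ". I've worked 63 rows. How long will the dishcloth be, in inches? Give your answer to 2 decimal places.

9.69 inches.

13 rows / 2 inch = 6.5 rows per inch.
63 / 6.5 = 9.692 inches.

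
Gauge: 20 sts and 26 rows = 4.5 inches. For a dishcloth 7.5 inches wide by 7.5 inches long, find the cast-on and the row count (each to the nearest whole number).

Cast on 33 stitches and work 43 rows.

Stitch gauge = 20/4.5 = 4.444 sts/in; 7.5 × 4.444 = 33.33 → 33 sts.
Row gauge = 26/4.5 = 5.778 rows/in; 7.5 × 5.778 = 43.33 → 43 rows.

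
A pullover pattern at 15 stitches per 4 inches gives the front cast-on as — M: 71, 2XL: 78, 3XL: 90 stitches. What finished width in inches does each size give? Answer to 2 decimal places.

15/4 = 3.75 sts per in.
M: 71 / 3.75 = 18.933 → 18.93 in.
2XL: 78 / 3.75 = 20.800 → 20.80 in.
3XL: 90 / 3.75 = 24.000 → 24.00 in.

M 18.93 inches; 2XL 20.80 inches; 3XL 24.00 inches.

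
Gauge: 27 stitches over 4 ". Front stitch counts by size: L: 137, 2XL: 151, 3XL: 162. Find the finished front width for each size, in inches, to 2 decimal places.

27/4 = 6.75 sts per in.
L: 137 / 6.75 = 20.296 → 20.30 in.
2XL: 151 / 6.75 = 22.370 → 22.37 in.
3XL: 162 / 6.75 = 24.000 → 24.00 in.

L 20.30 inches; 2XL 22.37 inches; 3XL 24.00 inches.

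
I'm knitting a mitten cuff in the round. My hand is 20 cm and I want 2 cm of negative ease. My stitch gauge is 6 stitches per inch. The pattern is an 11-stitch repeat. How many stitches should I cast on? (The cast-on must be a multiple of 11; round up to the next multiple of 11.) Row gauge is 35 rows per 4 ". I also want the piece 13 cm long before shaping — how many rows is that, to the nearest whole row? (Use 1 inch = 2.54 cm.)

Finished = 20 − 2 = 18 cm.
18 cm × 1/2.54 = 7.09 inches.
6/1 = 6 sts per in; 7.09 × 6 = 42.52 sts.
Next multiple of 11 → 44.
13 cm = 5.12 inches; × 8.75 = 44.78 → 45 rows.

Cast on 44 stitches; work 45 rows.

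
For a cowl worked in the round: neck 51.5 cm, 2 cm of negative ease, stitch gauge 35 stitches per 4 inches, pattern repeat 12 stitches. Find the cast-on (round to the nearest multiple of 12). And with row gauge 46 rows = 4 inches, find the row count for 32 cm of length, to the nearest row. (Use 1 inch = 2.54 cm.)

Cast on 168 stitches; work 145 rows.

Finished = 51.5 − 2 = 49.5 cm.
49.5 cm × 1/2.54 = 19.49 inches.
35/4 = 8.75 sts per in; 19.49 × 8.75 = 170.52 sts.
Nearest multiple of 12 → 168.
32 cm = 12.60 inches; × 11.5 = 144.88 → 145 rows.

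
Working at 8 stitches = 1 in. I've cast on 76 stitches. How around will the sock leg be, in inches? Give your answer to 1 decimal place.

8 stitches / 1 inch = 8 stitches per inch.
76 / 8 = 9.50 inches.

9.5 inches.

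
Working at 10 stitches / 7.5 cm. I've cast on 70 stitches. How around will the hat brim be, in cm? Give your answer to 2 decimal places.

10 stitches / 7.5 cm = 1.333 stitches per cm.
70 / 1.333 = 52.500 cm.

52.50 cm.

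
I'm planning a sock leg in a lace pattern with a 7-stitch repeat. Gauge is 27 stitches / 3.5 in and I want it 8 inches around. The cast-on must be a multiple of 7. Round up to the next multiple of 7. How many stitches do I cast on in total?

63 stitches.

27 / 3.5 = 7.714 sts per inch.
8 × 7.714 = 61.71 sts.
Next multiple of 7: 63.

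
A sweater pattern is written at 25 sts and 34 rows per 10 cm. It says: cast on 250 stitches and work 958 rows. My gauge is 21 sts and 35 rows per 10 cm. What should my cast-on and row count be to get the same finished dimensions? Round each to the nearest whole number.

Stitches: 250 × 21/25 = 210.00 → 210.
Rows: 958 × 35/34 = 986.18 → 986.

Cast on 210 stitches; work 986 rows.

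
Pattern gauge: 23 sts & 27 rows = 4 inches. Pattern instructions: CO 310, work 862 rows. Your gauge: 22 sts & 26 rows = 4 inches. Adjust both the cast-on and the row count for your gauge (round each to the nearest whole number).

Stitches: 310 × 22/23 = 296.52 → 297.
Rows: 862 × 26/27 = 830.07 → 830.

Cast on 297 stitches; work 830 rows.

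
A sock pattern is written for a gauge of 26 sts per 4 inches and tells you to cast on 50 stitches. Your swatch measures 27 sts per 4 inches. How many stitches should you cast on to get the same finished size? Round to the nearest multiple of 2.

Scale factor = 27 / 26 = 1.038.
50 × 27 / 26 = 51.92 sts.
→ 52 sts.

52 stitches.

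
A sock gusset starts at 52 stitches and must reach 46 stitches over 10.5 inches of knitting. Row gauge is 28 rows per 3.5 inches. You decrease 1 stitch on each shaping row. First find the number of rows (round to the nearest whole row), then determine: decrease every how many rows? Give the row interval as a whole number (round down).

Decrease every 14th row.

Rows = 10.5 × 8 = 84.0 → 84 rows.
Stitches to remove: 6 → 6 shaping rows (at 1 st each).
84 / 6 = 14.00 → every 14 rows.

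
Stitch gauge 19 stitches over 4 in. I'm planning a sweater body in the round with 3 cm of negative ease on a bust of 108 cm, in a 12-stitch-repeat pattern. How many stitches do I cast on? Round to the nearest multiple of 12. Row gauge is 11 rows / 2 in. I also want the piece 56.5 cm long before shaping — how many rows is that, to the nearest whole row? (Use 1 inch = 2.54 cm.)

Cast on 192 stitches; work 122 rows.

Finished = 108 − 3 = 105 cm.
105 cm × 1/2.54 = 41.34 inches.
19/4 = 4.75 sts per in; 41.34 × 4.75 = 196.36 sts.
Nearest multiple of 12 → 192.
56.5 cm = 22.24 inches; × 5.5 = 122.34 → 122 rows.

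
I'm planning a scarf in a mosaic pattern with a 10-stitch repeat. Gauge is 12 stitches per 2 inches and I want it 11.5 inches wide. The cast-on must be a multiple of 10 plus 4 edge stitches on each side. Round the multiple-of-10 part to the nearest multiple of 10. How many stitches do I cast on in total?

12 / 2 = 6 sts per inch.
11.5 × 6 = 69.00 sts.
Less 8 edge sts → 61.00 for the repeat.
Nearest multiple of 10: 60.
Add back 8 edge sts → 68.

68 stitches.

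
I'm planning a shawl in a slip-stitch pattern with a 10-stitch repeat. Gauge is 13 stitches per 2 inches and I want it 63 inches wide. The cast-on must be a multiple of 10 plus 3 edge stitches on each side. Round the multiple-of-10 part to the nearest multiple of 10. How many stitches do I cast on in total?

13 / 2 = 6.5 sts per inch.
63 × 6.5 = 409.50 sts.
Less 6 edge sts → 403.50 for the repeat.
Nearest multiple of 10: 400.
Add back 6 edge sts → 406.

CO 406 sts.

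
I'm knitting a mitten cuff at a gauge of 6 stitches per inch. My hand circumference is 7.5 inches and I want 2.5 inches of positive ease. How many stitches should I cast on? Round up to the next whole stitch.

CO 60 sts.

Finished = 7.5 + 2.5 = 10 in.
6 / 1 = 6 sts per inch.
10.00 × 6 = 60.00 sts.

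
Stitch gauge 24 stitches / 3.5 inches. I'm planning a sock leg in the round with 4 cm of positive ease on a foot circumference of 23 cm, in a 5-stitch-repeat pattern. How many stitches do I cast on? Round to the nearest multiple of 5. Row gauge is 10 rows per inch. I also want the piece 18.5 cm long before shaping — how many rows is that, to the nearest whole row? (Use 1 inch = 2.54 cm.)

Cast on 75 stitches; work 73 rows.

Finished = 23 + 4 = 27 cm.
27 cm × 1/2.54 = 10.63 inches.
24/3.5 = 6.857 sts per in; 10.63 × 6.857 = 72.89 sts.
Nearest multiple of 5 → 75.
18.5 cm = 7.28 inches; × 10 = 72.83 → 73 rows.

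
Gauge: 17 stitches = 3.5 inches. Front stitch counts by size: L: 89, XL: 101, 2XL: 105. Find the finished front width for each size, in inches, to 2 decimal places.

L 18.32 inches; XL 20.79 inches; 2XL 21.62 inches.

17/3.5 = 4.857 sts per in.
L: 89 / 4.857 = 18.324 → 18.32 in.
XL: 101 / 4.857 = 20.794 → 20.79 in.
2XL: 105 / 4.857 = 21.618 → 21.62 in.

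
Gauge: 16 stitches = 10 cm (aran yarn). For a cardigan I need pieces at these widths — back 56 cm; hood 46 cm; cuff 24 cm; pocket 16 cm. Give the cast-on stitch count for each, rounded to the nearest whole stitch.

Rate = 16/10 = 1.6 sts per cm.
back: 56 × 1.6 = 89.60 → 90.
hood: 46 × 1.6 = 73.60 → 74.
cuff: 24 × 1.6 = 38.40 → 38.
pocket: 16 × 1.6 = 25.60 → 26.

back 90; hood 74; cuff 38; pocket 26.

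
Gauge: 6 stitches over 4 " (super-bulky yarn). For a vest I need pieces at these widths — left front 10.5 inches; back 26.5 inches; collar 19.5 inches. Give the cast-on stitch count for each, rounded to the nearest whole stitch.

Rate = 6/4 = 1.5 sts per in.
left front: 10.5 × 1.5 = 15.75 → 16.
back: 26.5 × 1.5 = 39.75 → 40.
collar: 19.5 × 1.5 = 29.25 → 29.

left front 16; back 40; collar 29.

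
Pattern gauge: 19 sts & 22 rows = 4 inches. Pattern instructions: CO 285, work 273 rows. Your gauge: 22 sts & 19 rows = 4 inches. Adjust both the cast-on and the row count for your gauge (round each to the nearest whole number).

Cast on 330 stitches; work 236 rows.

Stitches: 285 × 22/19 = 330.00 → 330.
Rows: 273 × 19/22 = 235.77 → 236.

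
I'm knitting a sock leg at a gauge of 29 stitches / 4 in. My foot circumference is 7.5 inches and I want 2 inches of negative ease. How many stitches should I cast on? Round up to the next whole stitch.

Finished = 7.5 − 2 = 5.5 in.
29 / 4 = 7.25 sts per inch.
5.50 × 7.25 = 39.88 sts.
→ 40 sts.

CO 40 sts.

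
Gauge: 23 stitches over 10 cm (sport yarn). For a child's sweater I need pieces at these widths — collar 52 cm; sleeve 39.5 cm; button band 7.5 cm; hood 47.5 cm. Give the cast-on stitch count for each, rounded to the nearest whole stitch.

Rate = 23/10 = 2.3 sts per cm.
collar: 52 × 2.3 = 119.60 → 120.
sleeve: 39.5 × 2.3 = 90.85 → 91.
button band: 7.5 × 2.3 = 17.25 → 17.
hood: 47.5 × 2.3 = 109.25 → 109.

collar 120; sleeve 91; button band 17; hood 109.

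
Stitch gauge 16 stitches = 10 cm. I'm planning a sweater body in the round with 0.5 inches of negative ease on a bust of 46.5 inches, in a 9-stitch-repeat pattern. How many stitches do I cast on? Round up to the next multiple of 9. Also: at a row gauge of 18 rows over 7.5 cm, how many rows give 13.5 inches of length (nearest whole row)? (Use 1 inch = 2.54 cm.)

Finished = 46.5 − 0.5 = 46 inches.
46 inches × 2.54 = 116.84 cm.
16/10 = 1.6 sts per cm; 116.84 × 1.6 = 186.94 sts.
Next multiple of 9 → 189.
13.5 inches = 34.29 cm; × 2.4 = 82.30 → 82 rows.

Cast on 189 stitches; work 82 rows.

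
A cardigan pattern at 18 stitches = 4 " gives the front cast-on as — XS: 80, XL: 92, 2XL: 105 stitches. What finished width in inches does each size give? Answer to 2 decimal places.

18/4 = 4.5 sts per in.
XS: 80 / 4.5 = 17.778 → 17.78 in.
XL: 92 / 4.5 = 20.444 → 20.44 in.
2XL: 105 / 4.5 = 23.333 → 23.33 in.

XS 17.78 inches; XL 20.44 inches; 2XL 23.33 inches.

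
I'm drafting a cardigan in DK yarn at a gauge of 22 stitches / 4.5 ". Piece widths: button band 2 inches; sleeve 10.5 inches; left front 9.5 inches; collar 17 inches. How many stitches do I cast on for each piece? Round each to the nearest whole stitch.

button band 10; sleeve 51; left front 46; collar 83.

Rate = 22/4.5 = 4.889 sts per in.
button band: 2 × 4.889 = 9.78 → 10.
sleeve: 10.5 × 4.889 = 51.33 → 51.
left front: 9.5 × 4.889 = 46.44 → 46.
collar: 17 × 4.889 = 83.11 → 83.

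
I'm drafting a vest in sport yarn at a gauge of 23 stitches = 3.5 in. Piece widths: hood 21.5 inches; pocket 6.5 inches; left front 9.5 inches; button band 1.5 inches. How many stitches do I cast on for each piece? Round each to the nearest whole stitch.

Rate = 23/3.5 = 6.571 sts per in.
hood: 21.5 × 6.571 = 141.29 → 141.
pocket: 6.5 × 6.571 = 42.71 → 43.
left front: 9.5 × 6.571 = 62.43 → 62.
button band: 1.5 × 6.571 = 9.86 → 10.

hood 141; pocket 43; left front 62; button band 10.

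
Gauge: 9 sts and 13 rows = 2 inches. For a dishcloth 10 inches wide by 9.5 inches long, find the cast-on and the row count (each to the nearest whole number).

Stitch gauge = 9/2 = 4.5 sts/in; 10 × 4.5 = 45.00 → 45 sts.
Row gauge = 13/2 = 6.5 rows/in; 9.5 × 6.5 = 61.75 → 62 rows.

Cast on 45 stitches and work 62 rows.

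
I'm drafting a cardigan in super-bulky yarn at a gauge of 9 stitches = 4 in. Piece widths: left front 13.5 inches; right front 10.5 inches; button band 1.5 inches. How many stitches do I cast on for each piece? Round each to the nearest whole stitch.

Rate = 9/4 = 2.25 sts per in.
left front: 13.5 × 2.25 = 30.38 → 30.
right front: 10.5 × 2.25 = 23.62 → 24.
button band: 1.5 × 2.25 = 3.38 → 3.

left front 30; right front 24; button band 3.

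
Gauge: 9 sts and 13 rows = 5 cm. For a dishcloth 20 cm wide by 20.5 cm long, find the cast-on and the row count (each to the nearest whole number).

Cast on 36 stitches and work 53 rows.

Stitch gauge = 9/5 = 1.8 sts/cm; 20 × 1.8 = 36.00 → 36 sts.
Row gauge = 13/5 = 2.6 rows/cm; 20.5 × 2.6 = 53.30 → 53 rows.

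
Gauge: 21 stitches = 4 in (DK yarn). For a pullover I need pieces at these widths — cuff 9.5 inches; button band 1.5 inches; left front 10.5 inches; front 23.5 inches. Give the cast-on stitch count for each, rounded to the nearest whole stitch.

cuff 50; button band 8; left front 55; front 123.

Rate = 21/4 = 5.25 sts per in.
cuff: 9.5 × 5.25 = 49.88 → 50.
button band: 1.5 × 5.25 = 7.88 → 8.
left front: 10.5 × 5.25 = 55.12 → 55.
front: 23.5 × 5.25 = 123.38 → 123.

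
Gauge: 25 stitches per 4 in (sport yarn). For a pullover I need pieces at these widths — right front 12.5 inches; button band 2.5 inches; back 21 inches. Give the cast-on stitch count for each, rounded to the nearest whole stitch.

Rate = 25/4 = 6.25 sts per in.
right front: 12.5 × 6.25 = 78.12 → 78.
button band: 2.5 × 6.25 = 15.62 → 16.
back: 21 × 6.25 = 131.25 → 131.

right front 78; button band 16; back 131.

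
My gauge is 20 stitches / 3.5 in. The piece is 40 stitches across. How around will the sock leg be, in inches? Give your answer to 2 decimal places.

20 stitches / 3.5 inch = 5.714 stitches per inch.
40 / 5.714 = 7.000 inches.

7.00 inches.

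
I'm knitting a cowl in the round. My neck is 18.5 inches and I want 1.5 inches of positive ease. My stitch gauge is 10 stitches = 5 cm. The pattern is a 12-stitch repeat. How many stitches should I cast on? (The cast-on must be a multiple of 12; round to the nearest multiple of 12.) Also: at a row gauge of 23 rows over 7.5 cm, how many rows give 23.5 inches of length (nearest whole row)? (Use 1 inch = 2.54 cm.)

Cast on 96 stitches; work 183 rows.

Finished = 18.5 + 1.5 = 20 inches.
20 inches × 2.54 = 50.80 cm.
10/5 = 2 sts per cm; 50.80 × 2 = 101.60 sts.
Nearest multiple of 12 → 96.
23.5 inches = 59.69 cm; × 3.067 = 183.05 → 183 rows.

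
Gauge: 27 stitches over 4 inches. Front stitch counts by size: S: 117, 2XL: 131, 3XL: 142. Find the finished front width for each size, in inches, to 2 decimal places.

S 17.33 inches; 2XL 19.41 inches; 3XL 21.04 inches.

27/4 = 6.75 sts per in.
S: 117 / 6.75 = 17.333 → 17.33 in.
2XL: 131 / 6.75 = 19.407 → 19.41 in.
3XL: 142 / 6.75 = 21.037 → 21.04 in.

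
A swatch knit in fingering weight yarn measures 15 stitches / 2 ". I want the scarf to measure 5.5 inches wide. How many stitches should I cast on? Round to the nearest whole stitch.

Cast on 41 stitches.

15 stitches / 2 in = 7.5 stitches per inch.
5.5 × 7.5 = 41.25 stitches.
Round to nearest → 41.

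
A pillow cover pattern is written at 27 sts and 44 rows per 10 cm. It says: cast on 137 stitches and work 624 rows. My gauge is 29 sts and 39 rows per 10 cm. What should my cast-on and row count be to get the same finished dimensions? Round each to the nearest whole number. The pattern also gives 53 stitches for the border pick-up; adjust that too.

Stitches: 137 × 29/27 = 147.15 → 147.
Rows: 624 × 39/44 = 553.09 → 553.
border pick-up: 53 × 29/27 = 56.93 → 57.

Cast on 147 stitches; work 553 rows; border pick-up 57 stitches.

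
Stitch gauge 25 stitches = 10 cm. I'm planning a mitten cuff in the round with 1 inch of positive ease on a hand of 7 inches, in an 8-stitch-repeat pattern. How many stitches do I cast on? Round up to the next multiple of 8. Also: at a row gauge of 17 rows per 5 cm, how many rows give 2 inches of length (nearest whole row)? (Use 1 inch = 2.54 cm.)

Finished = 7 + 1 = 8 inches.
8 inches × 2.54 = 20.32 cm.
25/10 = 2.5 sts per cm; 20.32 × 2.5 = 50.80 sts.
Next multiple of 8 → 56.
2 inches = 5.08 cm; × 3.4 = 17.27 → 17 rows.

Cast on 56 stitches; work 17 rows.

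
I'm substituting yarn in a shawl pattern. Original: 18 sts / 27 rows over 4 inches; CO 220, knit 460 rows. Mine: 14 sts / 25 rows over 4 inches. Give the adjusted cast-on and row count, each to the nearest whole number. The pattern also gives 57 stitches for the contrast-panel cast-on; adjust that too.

Stitches: 220 × 14/18 = 171.11 → 171.
Rows: 460 × 25/27 = 425.93 → 426.
contrast-panel cast-on: 57 × 14/18 = 44.33 → 44.

Cast on 171 stitches; work 426 rows; contrast-panel cast-on 44 stitches.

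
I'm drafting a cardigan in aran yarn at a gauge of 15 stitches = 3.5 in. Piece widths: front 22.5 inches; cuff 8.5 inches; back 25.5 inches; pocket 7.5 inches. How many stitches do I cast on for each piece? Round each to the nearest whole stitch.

Rate = 15/3.5 = 4.286 sts per in.
front: 22.5 × 4.286 = 96.43 → 96.
cuff: 8.5 × 4.286 = 36.43 → 36.
back: 25.5 × 4.286 = 109.29 → 109.
pocket: 7.5 × 4.286 = 32.14 → 32.

front 96; cuff 36; back 109; pocket 32.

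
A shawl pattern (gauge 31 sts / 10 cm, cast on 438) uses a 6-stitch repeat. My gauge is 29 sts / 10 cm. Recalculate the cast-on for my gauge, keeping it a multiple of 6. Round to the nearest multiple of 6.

438 × 29 / 31 = 409.74.
Nearest multiple of 6: 408.

408 stitches.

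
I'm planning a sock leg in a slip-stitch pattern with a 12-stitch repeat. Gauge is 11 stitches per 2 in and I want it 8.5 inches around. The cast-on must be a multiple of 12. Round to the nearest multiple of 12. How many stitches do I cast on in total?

11 / 2 = 5.5 sts per inch.
8.5 × 5.5 = 46.75 sts.
Nearest multiple of 12: 48.

48 stitches.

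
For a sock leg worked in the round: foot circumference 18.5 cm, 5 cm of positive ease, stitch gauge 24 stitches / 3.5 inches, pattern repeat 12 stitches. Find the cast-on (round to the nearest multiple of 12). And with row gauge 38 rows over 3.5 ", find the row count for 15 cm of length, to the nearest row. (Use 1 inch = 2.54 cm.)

Cast on 60 stitches; work 64 rows.

Finished = 18.5 + 5 = 23.5 cm.
23.5 cm × 1/2.54 = 9.25 inches.
24/3.5 = 6.857 sts per in; 9.25 × 6.857 = 63.44 sts.
Nearest multiple of 12 → 60.
15 cm = 5.91 inches; × 10.857 = 64.12 → 64 rows.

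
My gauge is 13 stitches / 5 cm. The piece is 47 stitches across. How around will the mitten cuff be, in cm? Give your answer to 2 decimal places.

13 stitches / 5 cm = 2.6 stitches per cm.
47 / 2.6 = 18.077 cm.

18.08 cm.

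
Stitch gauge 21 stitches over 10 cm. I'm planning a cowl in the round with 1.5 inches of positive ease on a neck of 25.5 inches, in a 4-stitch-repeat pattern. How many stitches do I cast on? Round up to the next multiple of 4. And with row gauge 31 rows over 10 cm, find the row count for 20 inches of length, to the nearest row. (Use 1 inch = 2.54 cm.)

Cast on 148 stitches; work 157 rows.

Finished = 25.5 + 1.5 = 27 inches.
27 inches × 2.54 = 68.58 cm.
21/10 = 2.1 sts per cm; 68.58 × 2.1 = 144.02 sts.
Next multiple of 4 → 148.
20 inches = 50.80 cm; × 3.1 = 157.48 → 157 rows.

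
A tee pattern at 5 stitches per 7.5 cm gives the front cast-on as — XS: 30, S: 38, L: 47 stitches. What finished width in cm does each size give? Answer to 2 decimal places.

XS 45.00 cm; S 57.00 cm; L 70.50 cm.

5/7.5 = 0.667 sts per cm.
XS: 30 / 0.667 = 45.000 → 45.00 cm.
S: 38 / 0.667 = 57.000 → 57.00 cm.
L: 47 / 0.667 = 70.500 → 70.50 cm.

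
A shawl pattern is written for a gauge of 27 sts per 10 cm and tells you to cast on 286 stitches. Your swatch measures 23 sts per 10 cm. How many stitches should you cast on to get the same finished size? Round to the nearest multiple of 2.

244 stitches.

Scale factor = 23 / 27 = 0.852.
286 × 23 / 27 = 243.63 sts.
→ 244 sts.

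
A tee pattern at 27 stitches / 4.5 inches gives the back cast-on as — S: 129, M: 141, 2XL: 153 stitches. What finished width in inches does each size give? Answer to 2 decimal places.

S 21.50 inches; M 23.50 inches; 2XL 25.50 inches.

27/4.5 = 6 sts per in.
S: 129 / 6 = 21.500 → 21.50 in.
M: 141 / 6 = 23.500 → 23.50 in.
2XL: 153 / 6 = 25.500 → 25.50 in.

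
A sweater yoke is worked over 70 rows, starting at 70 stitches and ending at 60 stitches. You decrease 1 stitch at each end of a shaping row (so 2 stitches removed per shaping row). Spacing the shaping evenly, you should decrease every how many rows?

Decrease every 14th row.

Stitches to remove: |60 − 70| = 10.
Shaping rows needed: 10 / 2 = 5.
70 rows / 5 = every 14 rows.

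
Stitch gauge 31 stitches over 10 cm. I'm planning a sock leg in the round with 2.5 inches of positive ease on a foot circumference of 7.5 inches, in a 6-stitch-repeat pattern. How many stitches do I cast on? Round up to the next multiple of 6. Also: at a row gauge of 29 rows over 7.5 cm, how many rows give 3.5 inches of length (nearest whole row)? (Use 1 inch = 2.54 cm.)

Cast on 84 stitches; work 34 rows.

Finished = 7.5 + 2.5 = 10 inches.
10 inches × 2.54 = 25.40 cm.
31/10 = 3.1 sts per cm; 25.40 × 3.1 = 78.74 sts.
Next multiple of 6 → 84.
3.5 inches = 8.89 cm; × 3.867 = 34.37 → 34 rows.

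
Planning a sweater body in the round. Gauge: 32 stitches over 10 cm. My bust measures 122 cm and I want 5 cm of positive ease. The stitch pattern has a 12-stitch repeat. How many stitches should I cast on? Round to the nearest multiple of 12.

Cast on 408 stitches.

Finished = 122 + 5 = 127 cm.
32 / 10 = 3.2 sts/cm.
127 × 3.2 = 406.40 sts.
Nearest multiple of 12: 408.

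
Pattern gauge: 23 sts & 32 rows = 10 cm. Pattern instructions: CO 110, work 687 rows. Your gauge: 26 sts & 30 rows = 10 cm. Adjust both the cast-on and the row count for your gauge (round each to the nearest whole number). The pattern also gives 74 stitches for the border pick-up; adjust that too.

Cast on 124 stitches; work 644 rows; border pick-up 84 stitches.

Stitches: 110 × 26/23 = 124.35 → 124.
Rows: 687 × 30/32 = 644.06 → 644.
border pick-up: 74 × 26/23 = 83.65 → 84.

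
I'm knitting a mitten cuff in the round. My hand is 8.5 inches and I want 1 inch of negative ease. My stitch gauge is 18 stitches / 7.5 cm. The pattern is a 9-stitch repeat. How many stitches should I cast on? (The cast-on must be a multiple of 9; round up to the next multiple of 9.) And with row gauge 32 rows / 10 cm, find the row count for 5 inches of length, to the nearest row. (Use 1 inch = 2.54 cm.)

Finished = 8.5 − 1 = 7.5 inches.
7.5 inches × 2.54 = 19.05 cm.
18/7.5 = 2.4 sts per cm; 19.05 × 2.4 = 45.72 sts.
Next multiple of 9 → 54.
5 inches = 12.70 cm; × 3.2 = 40.64 → 41 rows.

Cast on 54 stitches; work 41 rows.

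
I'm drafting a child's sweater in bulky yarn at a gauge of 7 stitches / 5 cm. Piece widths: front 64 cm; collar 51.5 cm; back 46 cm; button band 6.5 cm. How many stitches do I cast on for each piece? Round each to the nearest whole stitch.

front 90; collar 72; back 64; button band 9.

Rate = 7/5 = 1.4 sts per cm.
front: 64 × 1.4 = 89.60 → 90.
collar: 51.5 × 1.4 = 72.10 → 72.
back: 46 × 1.4 = 64.40 → 64.
button band: 6.5 × 1.4 = 9.10 → 9.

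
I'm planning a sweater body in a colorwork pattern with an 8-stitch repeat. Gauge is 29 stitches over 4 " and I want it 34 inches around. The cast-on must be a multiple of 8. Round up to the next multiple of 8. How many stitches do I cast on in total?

CO 248 sts.

29 / 4 = 7.25 sts per inch.
34 × 7.25 = 246.50 sts.
Next multiple of 8: 248.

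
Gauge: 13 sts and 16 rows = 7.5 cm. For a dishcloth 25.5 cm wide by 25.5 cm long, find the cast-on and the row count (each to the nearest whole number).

Stitch gauge = 13/7.5 = 1.733 sts/cm; 25.5 × 1.733 = 44.20 → 44 sts.
Row gauge = 16/7.5 = 2.133 rows/cm; 25.5 × 2.133 = 54.40 → 54 rows.

Cast on 44 stitches and work 54 rows.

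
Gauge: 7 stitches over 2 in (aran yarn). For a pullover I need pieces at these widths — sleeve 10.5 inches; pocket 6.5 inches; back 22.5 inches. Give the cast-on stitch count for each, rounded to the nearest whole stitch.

Rate = 7/2 = 3.5 sts per in.
sleeve: 10.5 × 3.5 = 36.75 → 37.
pocket: 6.5 × 3.5 = 22.75 → 23.
back: 22.5 × 3.5 = 78.75 → 79.

sleeve 37; pocket 23; back 79.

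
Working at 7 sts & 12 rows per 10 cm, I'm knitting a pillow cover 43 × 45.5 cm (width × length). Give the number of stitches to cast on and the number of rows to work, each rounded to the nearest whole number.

Stitch gauge = 7/10 = 0.7 sts/cm; 43 × 0.7 = 30.10 → 30 sts.
Row gauge = 12/10 = 1.2 rows/cm; 45.5 × 1.2 = 54.60 → 55 rows.

Cast on 30 stitches and work 55 rows.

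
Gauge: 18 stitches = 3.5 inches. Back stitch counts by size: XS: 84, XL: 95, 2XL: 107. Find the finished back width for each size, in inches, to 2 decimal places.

XS 16.33 inches; XL 18.47 inches; 2XL 20.81 inches.

18/3.5 = 5.143 sts per in.
XS: 84 / 5.143 = 16.333 → 16.33 in.
XL: 95 / 5.143 = 18.472 → 18.47 in.
2XL: 107 / 5.143 = 20.806 → 20.81 in.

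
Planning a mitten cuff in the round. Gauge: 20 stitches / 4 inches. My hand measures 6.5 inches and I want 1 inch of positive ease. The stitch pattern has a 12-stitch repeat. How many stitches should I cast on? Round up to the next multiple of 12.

CO 48 sts.

Finished = 6.5 + 1 = 7.5 inches.
20 / 4 = 5 sts/in.
7.5 × 5 = 37.50 sts.
Next multiple of 12: 48.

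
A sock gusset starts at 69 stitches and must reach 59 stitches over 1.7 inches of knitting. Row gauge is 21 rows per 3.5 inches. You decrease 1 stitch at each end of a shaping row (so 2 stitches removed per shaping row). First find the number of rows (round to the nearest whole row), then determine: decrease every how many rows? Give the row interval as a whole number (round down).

Rows = 1.7 × 6 = 10.2 → 10 rows.
Stitches to remove: 10 → 5 shaping rows (at 2 st each).
10 / 5 = 2.00 → every 2 rows.

Decrease every 2nd row.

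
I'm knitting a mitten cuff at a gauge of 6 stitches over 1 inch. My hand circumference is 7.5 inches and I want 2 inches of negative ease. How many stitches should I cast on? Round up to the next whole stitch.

Finished = 7.5 − 2 = 5.5 in.
6 / 1 = 6 sts per inch.
5.50 × 6 = 33.00 sts.

Cast on 33 stitches.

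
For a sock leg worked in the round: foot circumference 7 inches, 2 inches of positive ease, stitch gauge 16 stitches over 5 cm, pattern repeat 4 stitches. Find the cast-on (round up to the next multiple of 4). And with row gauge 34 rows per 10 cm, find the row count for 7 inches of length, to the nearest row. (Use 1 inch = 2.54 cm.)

Cast on 76 stitches; work 60 rows.

Finished = 7 + 2 = 9 inches.
9 inches × 2.54 = 22.86 cm.
16/5 = 3.2 sts per cm; 22.86 × 3.2 = 73.15 sts.
Next multiple of 4 → 76.
7 inches = 17.78 cm; × 3.4 = 60.45 → 60 rows.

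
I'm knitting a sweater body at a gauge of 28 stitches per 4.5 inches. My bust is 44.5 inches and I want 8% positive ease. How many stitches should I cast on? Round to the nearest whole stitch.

Cast on 299 stitches.

Finished = 44.5 × 1.08 = 48.06 in.
28 / 4.5 = 6.222 sts per inch.
48.06 × 6.222 = 299.04 sts.
→ 299 sts.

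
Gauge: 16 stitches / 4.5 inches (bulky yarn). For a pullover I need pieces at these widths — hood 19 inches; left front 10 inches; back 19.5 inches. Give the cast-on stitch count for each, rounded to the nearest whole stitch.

Rate = 16/4.5 = 3.556 sts per in.
hood: 19 × 3.556 = 67.56 → 68.
left front: 10 × 3.556 = 35.56 → 36.
back: 19.5 × 3.556 = 69.33 → 69.

hood 68; left front 36; back 69.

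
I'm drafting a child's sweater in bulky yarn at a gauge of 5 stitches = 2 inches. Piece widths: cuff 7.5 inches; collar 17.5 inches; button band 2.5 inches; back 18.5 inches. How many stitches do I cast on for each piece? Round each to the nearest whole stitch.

Rate = 5/2 = 2.5 sts per in.
cuff: 7.5 × 2.5 = 18.75 → 19.
collar: 17.5 × 2.5 = 43.75 → 44.
button band: 2.5 × 2.5 = 6.25 → 6.
back: 18.5 × 2.5 = 46.25 → 46.

cuff 19; collar 44; button band 6; back 46.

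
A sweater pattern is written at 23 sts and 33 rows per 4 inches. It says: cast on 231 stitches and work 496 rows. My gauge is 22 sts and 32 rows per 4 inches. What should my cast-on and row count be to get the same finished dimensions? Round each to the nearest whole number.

Cast on 221 stitches; work 481 rows.

Stitches: 231 × 22/23 = 220.96 → 221.
Rows: 496 × 32/33 = 480.97 → 481.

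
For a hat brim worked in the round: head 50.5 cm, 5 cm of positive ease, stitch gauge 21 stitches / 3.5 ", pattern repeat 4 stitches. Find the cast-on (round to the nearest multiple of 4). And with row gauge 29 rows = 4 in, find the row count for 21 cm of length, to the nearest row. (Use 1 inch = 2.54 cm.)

Cast on 132 stitches; work 60 rows.

Finished = 50.5 + 5 = 55.5 cm.
55.5 cm × 1/2.54 = 21.85 inches.
21/3.5 = 6 sts per in; 21.85 × 6 = 131.10 sts.
Nearest multiple of 4 → 132.
21 cm = 8.27 inches; × 7.25 = 59.94 → 60 rows.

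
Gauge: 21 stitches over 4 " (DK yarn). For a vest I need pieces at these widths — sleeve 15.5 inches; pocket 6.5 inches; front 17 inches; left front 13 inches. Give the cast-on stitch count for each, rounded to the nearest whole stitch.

sleeve 81; pocket 34; front 89; left front 68.

Rate = 21/4 = 5.25 sts per in.
sleeve: 15.5 × 5.25 = 81.38 → 81.
pocket: 6.5 × 5.25 = 34.12 → 34.
front: 17 × 5.25 = 89.25 → 89.
left front: 13 × 5.25 = 68.25 → 68.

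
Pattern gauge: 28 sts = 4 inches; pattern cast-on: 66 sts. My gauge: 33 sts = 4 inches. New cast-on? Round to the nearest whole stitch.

Cast on 78 stitches.

Scale factor = 33 / 28 = 1.179.
66 × 33 / 28 = 77.79 sts.
→ 78 sts.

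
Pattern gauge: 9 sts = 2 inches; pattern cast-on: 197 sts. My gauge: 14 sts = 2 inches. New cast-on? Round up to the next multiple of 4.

CO 308 sts.

Scale factor = 14 / 9 = 1.556.
197 × 14 / 9 = 306.44 sts.
→ 308 sts.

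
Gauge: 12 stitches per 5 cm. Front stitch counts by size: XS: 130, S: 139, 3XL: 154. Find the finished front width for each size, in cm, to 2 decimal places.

XS 54.17 cm; S 57.92 cm; 3XL 64.17 cm.

12/5 = 2.4 sts per cm.
XS: 130 / 2.4 = 54.167 → 54.17 cm.
S: 139 / 2.4 = 57.917 → 57.92 cm.
3XL: 154 / 2.4 = 64.167 → 64.17 cm.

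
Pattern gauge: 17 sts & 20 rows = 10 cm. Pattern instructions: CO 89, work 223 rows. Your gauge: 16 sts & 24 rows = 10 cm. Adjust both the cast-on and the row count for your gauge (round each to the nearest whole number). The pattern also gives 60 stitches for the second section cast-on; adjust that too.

Cast on 84 stitches; work 268 rows; second section cast-on 56 stitches.

Stitches: 89 × 16/17 = 83.76 → 84.
Rows: 223 × 24/20 = 267.60 → 268.
second section cast-on: 60 × 16/17 = 56.47 → 56.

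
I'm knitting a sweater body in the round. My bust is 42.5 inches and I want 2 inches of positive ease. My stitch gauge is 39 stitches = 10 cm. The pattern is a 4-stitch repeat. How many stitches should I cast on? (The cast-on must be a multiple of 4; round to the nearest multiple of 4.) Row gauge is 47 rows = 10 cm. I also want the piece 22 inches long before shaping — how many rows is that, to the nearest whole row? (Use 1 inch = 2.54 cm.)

Cast on 440 stitches; work 263 rows.

Finished = 42.5 + 2 = 44.5 inches.
44.5 inches × 2.54 = 113.03 cm.
39/10 = 3.9 sts per cm; 113.03 × 3.9 = 440.82 sts.
Nearest multiple of 4 → 440.
22 inches = 55.88 cm; × 4.7 = 262.64 → 263 rows.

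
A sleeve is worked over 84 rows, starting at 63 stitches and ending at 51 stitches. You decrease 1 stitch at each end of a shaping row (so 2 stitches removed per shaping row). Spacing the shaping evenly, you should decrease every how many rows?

Decrease every 14th row.

Stitches to remove: |51 − 63| = 12.
Shaping rows needed: 12 / 2 = 6.
84 rows / 6 = every 14 rows.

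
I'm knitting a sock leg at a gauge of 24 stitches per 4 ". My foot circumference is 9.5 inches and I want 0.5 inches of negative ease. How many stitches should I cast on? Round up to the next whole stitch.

Finished = 9.5 − 0.5 = 9 in.
24 / 4 = 6 sts per inch.
9.00 × 6 = 54.00 sts.

54 stitches.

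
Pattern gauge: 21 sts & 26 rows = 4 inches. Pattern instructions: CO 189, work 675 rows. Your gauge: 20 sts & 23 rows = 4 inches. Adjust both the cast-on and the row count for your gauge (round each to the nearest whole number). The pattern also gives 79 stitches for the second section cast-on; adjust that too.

Cast on 180 stitches; work 597 rows; second section cast-on 75 stitches.

Stitches: 189 × 20/21 = 180.00 → 180.
Rows: 675 × 23/26 = 597.12 → 597.
second section cast-on: 79 × 20/21 = 75.24 → 75.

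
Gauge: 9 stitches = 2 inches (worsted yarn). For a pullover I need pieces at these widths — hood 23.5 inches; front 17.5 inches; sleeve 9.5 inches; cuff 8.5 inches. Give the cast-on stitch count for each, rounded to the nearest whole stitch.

hood 106; front 79; sleeve 43; cuff 38.

Rate = 9/2 = 4.5 sts per in.
hood: 23.5 × 4.5 = 105.75 → 106.
front: 17.5 × 4.5 = 78.75 → 79.
sleeve: 9.5 × 4.5 = 42.75 → 43.
cuff: 8.5 × 4.5 = 38.25 → 38.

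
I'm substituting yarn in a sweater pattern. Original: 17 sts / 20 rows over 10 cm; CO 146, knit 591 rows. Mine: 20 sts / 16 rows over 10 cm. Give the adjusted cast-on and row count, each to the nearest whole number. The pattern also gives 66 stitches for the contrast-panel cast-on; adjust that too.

Stitches: 146 × 20/17 = 171.76 → 172.
Rows: 591 × 16/20 = 472.80 → 473.
contrast-panel cast-on: 66 × 20/17 = 77.65 → 78.

Cast on 172 stitches; work 473 rows; contrast-panel cast-on 78 stitches.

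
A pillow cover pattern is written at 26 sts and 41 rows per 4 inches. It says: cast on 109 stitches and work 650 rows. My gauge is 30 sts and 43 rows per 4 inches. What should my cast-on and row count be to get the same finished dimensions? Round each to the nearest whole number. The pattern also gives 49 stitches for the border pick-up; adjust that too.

Cast on 126 stitches; work 682 rows; border pick-up 57 stitches.

Stitches: 109 × 30/26 = 125.77 → 126.
Rows: 650 × 43/41 = 681.71 → 682.
border pick-up: 49 × 30/26 = 56.54 → 57.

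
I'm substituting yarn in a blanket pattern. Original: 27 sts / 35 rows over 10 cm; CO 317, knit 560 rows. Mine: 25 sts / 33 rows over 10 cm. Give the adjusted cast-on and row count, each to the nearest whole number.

Stitches: 317 × 25/27 = 293.52 → 294.
Rows: 560 × 33/35 = 528.00 → 528.

Cast on 294 stitches; work 528 rows.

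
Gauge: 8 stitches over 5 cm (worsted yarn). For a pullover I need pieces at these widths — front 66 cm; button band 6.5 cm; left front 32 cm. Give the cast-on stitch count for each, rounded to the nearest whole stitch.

Rate = 8/5 = 1.6 sts per cm.
front: 66 × 1.6 = 105.60 → 106.
button band: 6.5 × 1.6 = 10.40 → 10.
left front: 32 × 1.6 = 51.20 → 51.

front 106; button band 10; left front 51.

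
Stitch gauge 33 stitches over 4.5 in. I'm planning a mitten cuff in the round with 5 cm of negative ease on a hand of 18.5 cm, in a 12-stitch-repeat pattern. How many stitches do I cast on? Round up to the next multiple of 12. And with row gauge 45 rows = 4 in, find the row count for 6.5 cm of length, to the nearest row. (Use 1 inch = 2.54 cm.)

Cast on 48 stitches; work 29 rows.

Finished = 18.5 − 5 = 13.5 cm.
13.5 cm × 1/2.54 = 5.31 inches.
33/4.5 = 7.333 sts per in; 5.31 × 7.333 = 38.98 sts.
Next multiple of 12 → 48.
6.5 cm = 2.56 inches; × 11.25 = 28.79 → 29 rows.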